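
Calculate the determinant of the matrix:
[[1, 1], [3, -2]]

For a 2×2 matrix [[a, b], [c, d]], det = ad - bc
det = (1)(-2) - (1)(3) = -2 - 3 = -5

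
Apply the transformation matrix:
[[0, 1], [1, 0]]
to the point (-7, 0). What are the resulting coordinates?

Matrix multiplication:
[[0, 1], [1, 0]] × [-7, 0]ᵀ
= [(0)(-7) + (1)(0), (1)(-7) + (0)(0)]ᵀ
= [0, -7]ᵀ
Result: (0, -7)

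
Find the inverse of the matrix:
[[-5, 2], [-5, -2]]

For [[a,b],[c,d]], inverse = (1/det)·[[d,-b],[-c,a]]
det = (-5)(-2) - (2)(-5) = 10 - -10 = 20
Inverse = (1/20)·[[-2, -2], [5, -5]]
= [[-1/10, -1/10], [1/4, -1/4]]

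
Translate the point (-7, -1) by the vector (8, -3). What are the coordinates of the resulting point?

Translation by (8, -3) (homogeneous matrix [[1, 0, 8], [0, 1, -3], [0, 0, 1]]):
x' = -7 + 8 = 1
y' = -1 + -3 = -4
Result: (1, -4)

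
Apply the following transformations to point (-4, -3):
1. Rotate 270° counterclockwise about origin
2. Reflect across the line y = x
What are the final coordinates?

Step 1: Rotate 270° → (-3, 4)
Step 2: Reflect across line y = x → (4, -3)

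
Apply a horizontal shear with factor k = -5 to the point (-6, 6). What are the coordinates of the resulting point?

Shear matrix for horizontal shear with factor k = -5:
[[1, -5], [0, 1]]
Result: (-6, 6) → (-36, 6)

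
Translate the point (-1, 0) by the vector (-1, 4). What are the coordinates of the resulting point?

Translation by (-1, 4) (homogeneous matrix [[1, 0, -1], [0, 1, 4], [0, 0, 1]]):
x' = -1 + -1 = -2
y' = 0 + 4 = 4
Result: (-2, 4)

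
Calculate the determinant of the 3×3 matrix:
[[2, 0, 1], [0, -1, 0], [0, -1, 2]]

Expansion along first row:
det = 2·det([[-1,0],[-1,2]]) - 0·det([[0,0],[0,2]]) + 1·det([[0,-1],[0,-1]])
    = 2·(-1·2 - 0·-1) - 0·(0·2 - 0·0) + 1·(0·-1 - -1·0)
    = 2·-2 - 0·0 + 1·0
    = -4 + 0 + 0 = -4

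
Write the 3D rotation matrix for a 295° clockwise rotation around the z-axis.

Rotation matrix for clockwise 295° around z-axis:
A clockwise rotation by 295° is a counterclockwise rotation by -295°.
cos(-295°) = 0.4226, sin(-295°) = 0.9063
Result: [[0.4226, -0.9063, 0], [0.9063, 0.4226, 0], [0, 0, 1]]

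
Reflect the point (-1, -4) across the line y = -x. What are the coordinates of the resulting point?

Reflection across line y = -x: (-1, -4) → (4, 1)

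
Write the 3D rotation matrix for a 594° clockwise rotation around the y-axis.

Rotation matrix for clockwise 594° around y-axis:
A clockwise rotation by 594° is a counterclockwise rotation by -594°.
cos(-594°) = -0.5878, sin(-594°) = 0.8090
Result: [[-0.5878, 0, 0.8090], [0, 1, 0], [-0.8090, 0, -0.5878]]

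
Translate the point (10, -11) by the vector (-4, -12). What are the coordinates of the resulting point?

Translation by (-4, -12) (homogeneous matrix [[1, 0, -4], [0, 1, -12], [0, 0, 1]]):
x' = 10 + -4 = 6
y' = -11 + -12 = -23
Result: (6, -23)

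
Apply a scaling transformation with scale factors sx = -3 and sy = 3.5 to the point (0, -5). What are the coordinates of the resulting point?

Scaling matrix:
[[-3, 0], [0, 3.50]]
Result: (0 × -3, -5 × 3.5) = (0, -17.5)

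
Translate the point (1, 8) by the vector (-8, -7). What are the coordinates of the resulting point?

Translation by (-8, -7) (homogeneous matrix [[1, 0, -8], [0, 1, -7], [0, 0, 1]]):
x' = 1 + -8 = -7
y' = 8 + -7 = 1
Result: (-7, 1)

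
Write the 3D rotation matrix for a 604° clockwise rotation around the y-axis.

Rotation matrix for clockwise 604° around y-axis:
A clockwise rotation by 604° is a counterclockwise rotation by -604°.
cos(-604°) = -0.4384, sin(-604°) = 0.8988
Result: [[-0.4384, 0, 0.8988], [0, 1, 0], [-0.8988, 0, -0.4384]]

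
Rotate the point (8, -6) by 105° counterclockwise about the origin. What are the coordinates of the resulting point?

Rotation matrix for 105°: [[cos 105°, -sin 105°], [sin 105°, cos 105°]] ≈ [[-0.258819, -0.965926], [0.965926, -0.258819]]
[[-0.258819, -0.965926], [0.965926, -0.258819]] × [8, -6]ᵀ ≈ [3.7250, 9.2803]ᵀ
Result: (3.7250, 9.2803)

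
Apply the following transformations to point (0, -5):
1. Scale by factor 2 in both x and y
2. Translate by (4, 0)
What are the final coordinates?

Step 1: Scale (0, -5) by 2 → (0, -10)
Step 2: Translate by (4, 0) → (4, -10)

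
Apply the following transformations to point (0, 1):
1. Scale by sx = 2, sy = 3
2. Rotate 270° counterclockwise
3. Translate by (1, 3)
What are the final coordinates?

Step 1: Scale → (0, 3)
Step 2: Rotate 270° → (3, 0)
Step 3: Translate → (4, 3)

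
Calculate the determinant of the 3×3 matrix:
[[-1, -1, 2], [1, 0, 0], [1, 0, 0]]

Expansion along first row:
det = -1·det([[0,0],[0,0]]) - -1·det([[1,0],[1,0]]) + 2·det([[1,0],[1,0]])
    = -1·(0·0 - 0·0) - -1·(1·0 - 0·1) + 2·(1·0 - 0·1)
    = -1·0 - -1·0 + 2·0
    = 0 + 0 + 0 = 0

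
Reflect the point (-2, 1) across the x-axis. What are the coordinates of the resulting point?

Reflection across x-axis: (-2, 1) → (-2, -1)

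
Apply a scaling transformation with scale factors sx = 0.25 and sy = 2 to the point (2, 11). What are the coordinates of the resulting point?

Scaling matrix:
[[0.25, 0], [0, 2]]
Result: (2 × 0.25, 11 × 2) = (0.5, 22)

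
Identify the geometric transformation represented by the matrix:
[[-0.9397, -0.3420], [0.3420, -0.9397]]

This matrix represents: rotation by 160° counterclockwise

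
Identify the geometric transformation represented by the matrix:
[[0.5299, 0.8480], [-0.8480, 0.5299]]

This matrix represents: rotation by 302° counterclockwise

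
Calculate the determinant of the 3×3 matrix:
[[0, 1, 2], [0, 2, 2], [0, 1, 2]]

Expansion along first row:
det = 0·det([[2,2],[1,2]]) - 1·det([[0,2],[0,2]]) + 2·det([[0,2],[0,1]])
    = 0·(2·2 - 2·1) - 1·(0·2 - 2·0) + 2·(0·1 - 2·0)
    = 0·2 - 1·0 + 2·0
    = 0 + 0 + 0 = 0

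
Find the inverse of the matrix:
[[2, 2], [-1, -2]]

For [[a,b],[c,d]], inverse = (1/det)·[[d,-b],[-c,a]]
det = (2)(-2) - (2)(-1) = -4 - -2 = -2
Inverse = (1/-2)·[[-2, -2], [1, 2]]
= [[1, 1], [-1/2, -1]]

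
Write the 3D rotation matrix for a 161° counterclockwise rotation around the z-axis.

Rotation matrix for counterclockwise 161° around z-axis:
cos(161°) = -0.9455, sin(161°) = 0.3256
Result: [[-0.9455, -0.3256, 0], [0.3256, -0.9455, 0], [0, 0, 1]]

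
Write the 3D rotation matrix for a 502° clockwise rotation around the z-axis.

Rotation matrix for clockwise 502° around z-axis:
A clockwise rotation by 502° is a counterclockwise rotation by -502°.
cos(-502°) = -0.7880, sin(-502°) = -0.6157
Result: [[-0.7880, 0.6157, 0], [-0.6157, -0.7880, 0], [0, 0, 1]]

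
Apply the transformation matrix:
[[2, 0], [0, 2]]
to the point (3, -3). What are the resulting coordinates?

Matrix multiplication:
[[2, 0], [0, 2]] × [3, -3]ᵀ
= [(2)(3) + (0)(-3), (0)(3) + (2)(-3)]ᵀ
= [6, -6]ᵀ
Result: (6, -6)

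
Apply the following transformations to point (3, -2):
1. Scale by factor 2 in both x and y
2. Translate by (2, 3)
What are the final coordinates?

Step 1: Scale (3, -2) by 2 → (6, -4)
Step 2: Translate by (2, 3) → (8, -1)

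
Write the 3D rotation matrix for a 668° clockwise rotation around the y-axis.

Rotation matrix for clockwise 668° around y-axis:
A clockwise rotation by 668° is a counterclockwise rotation by -668°.
cos(-668°) = 0.6157, sin(-668°) = 0.7880
Result: [[0.6157, 0, 0.7880], [0, 1, 0], [-0.7880, 0, 0.6157]]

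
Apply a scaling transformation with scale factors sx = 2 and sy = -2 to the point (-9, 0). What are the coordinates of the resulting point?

Scaling matrix:
[[2, 0], [0, -2]]
Result: (-9 × 2, 0 × -2) = (-18, 0)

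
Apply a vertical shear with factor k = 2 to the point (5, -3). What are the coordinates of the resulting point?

Shear matrix for vertical shear with factor k = 2:
[[1, 0], [2, 1]]
Result: (5, -3) → (5, 7)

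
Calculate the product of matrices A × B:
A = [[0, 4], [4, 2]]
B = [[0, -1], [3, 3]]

Matrix multiplication:
C[0][0] = 0×0 + 4×3 = 12
C[0][1] = 0×-1 + 4×3 = 12
C[1][0] = 4×0 + 2×3 = 6
C[1][1] = 4×-1 + 2×3 = 2
Result: [[12, 12], [6, 2]]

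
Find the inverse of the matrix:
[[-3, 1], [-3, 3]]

For [[a,b],[c,d]], inverse = (1/det)·[[d,-b],[-c,a]]
det = (-3)(3) - (1)(-3) = -9 - -3 = -6
Inverse = (1/-6)·[[3, -1], [3, -3]]
= [[-1/2, 1/6], [-1/2, 1/2]]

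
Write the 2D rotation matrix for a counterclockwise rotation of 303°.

Rotation matrix formula: [[cos θ, -sin θ], [sin θ, cos θ]]
For θ = 303°:
cos(303°) = 0.5446
sin(303°) = -0.8387
Result: [[0.5446, 0.8387], [-0.8387, 0.5446]]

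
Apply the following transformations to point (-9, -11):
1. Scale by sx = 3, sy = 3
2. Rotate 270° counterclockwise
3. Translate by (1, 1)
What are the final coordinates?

Step 1: Scale → (-27, -33)
Step 2: Rotate 270° → (-33, 27)
Step 3: Translate → (-32, 28)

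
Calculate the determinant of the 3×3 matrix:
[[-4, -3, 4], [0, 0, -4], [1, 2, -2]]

Expansion along first row:
det = -4·det([[0,-4],[2,-2]]) - -3·det([[0,-4],[1,-2]]) + 4·det([[0,0],[1,2]])
    = -4·(0·-2 - -4·2) - -3·(0·-2 - -4·1) + 4·(0·2 - 0·1)
    = -4·8 - -3·4 + 4·0
    = -32 + 12 + 0 = -20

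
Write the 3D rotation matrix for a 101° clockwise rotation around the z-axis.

Rotation matrix for clockwise 101° around z-axis:
A clockwise rotation by 101° is a counterclockwise rotation by -101°.
cos(-101°) = -0.1908, sin(-101°) = -0.9816
Result: [[-0.1908, 0.9816, 0], [-0.9816, -0.1908, 0], [0, 0, 1]]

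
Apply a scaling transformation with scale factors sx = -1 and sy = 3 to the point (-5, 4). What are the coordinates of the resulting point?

Scaling matrix:
[[-1, 0], [0, 3]]
Result: (-5 × -1, 4 × 3) = (5, 12)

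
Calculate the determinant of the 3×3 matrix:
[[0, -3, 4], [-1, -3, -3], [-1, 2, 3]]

Expansion along first row:
det = 0·det([[-3,-3],[2,3]]) - -3·det([[-1,-3],[-1,3]]) + 4·det([[-1,-3],[-1,2]])
    = 0·(-3·3 - -3·2) - -3·(-1·3 - -3·-1) + 4·(-1·2 - -3·-1)
    = 0·-3 - -3·-6 + 4·-5
    = 0 + -18 + -20 = -38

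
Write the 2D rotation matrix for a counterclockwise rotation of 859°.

Rotation matrix formula: [[cos θ, -sin θ], [sin θ, cos θ]]
For θ = 859°:
cos(859°) = -0.7547
sin(859°) = 0.6561
Result: [[-0.7547, -0.6561], [0.6561, -0.7547]]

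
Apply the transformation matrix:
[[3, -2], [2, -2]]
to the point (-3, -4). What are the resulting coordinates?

Matrix multiplication:
[[3, -2], [2, -2]] × [-3, -4]ᵀ
= [(3)(-3) + (-2)(-4), (2)(-3) + (-2)(-4)]ᵀ
= [-1, 2]ᵀ
Result: (-1, 2)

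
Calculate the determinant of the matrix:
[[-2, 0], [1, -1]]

For a 2×2 matrix [[a, b], [c, d]], det = ad - bc
det = (-2)(-1) - (0)(1) = 2 - 0 = 2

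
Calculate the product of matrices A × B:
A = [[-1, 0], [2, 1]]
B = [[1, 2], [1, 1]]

Matrix multiplication:
C[0][0] = -1×1 + 0×1 = -1
C[0][1] = -1×2 + 0×1 = -2
C[1][0] = 2×1 + 1×1 = 3
C[1][1] = 2×2 + 1×1 = 5
Result: [[-1, -2], [3, 5]]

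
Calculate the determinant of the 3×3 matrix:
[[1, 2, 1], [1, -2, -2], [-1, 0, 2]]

Expansion along first row:
det = 1·det([[-2,-2],[0,2]]) - 2·det([[1,-2],[-1,2]]) + 1·det([[1,-2],[-1,0]])
    = 1·(-2·2 - -2·0) - 2·(1·2 - -2·-1) + 1·(1·0 - -2·-1)
    = 1·-4 - 2·0 + 1·-2
    = -4 + 0 + -2 = -6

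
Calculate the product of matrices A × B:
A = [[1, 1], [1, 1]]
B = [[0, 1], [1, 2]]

Matrix multiplication:
C[0][0] = 1×0 + 1×1 = 1
C[0][1] = 1×1 + 1×2 = 3
C[1][0] = 1×0 + 1×1 = 1
C[1][1] = 1×1 + 1×2 = 3
Result: [[1, 3], [1, 3]]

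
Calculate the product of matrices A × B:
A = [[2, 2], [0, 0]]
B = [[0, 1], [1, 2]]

Matrix multiplication:
C[0][0] = 2×0 + 2×1 = 2
C[0][1] = 2×1 + 2×2 = 6
C[1][0] = 0×0 + 0×1 = 0
C[1][1] = 0×1 + 0×2 = 0
Result: [[2, 6], [0, 0]]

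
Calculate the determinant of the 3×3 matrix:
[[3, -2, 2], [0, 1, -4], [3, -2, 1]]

Expansion along first row:
det = 3·det([[1,-4],[-2,1]]) - -2·det([[0,-4],[3,1]]) + 2·det([[0,1],[3,-2]])
    = 3·(1·1 - -4·-2) - -2·(0·1 - -4·3) + 2·(0·-2 - 1·3)
    = 3·-7 - -2·12 + 2·-3
    = -21 + 24 + -6 = -3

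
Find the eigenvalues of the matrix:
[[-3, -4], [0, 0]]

Characteristic equation: det(A - λI) = 0
λ² - (trace)λ + (det) = 0
trace = -3 + 0 = -3, det = (-3)(0) - (-4)(0) = 0
λ² - (-3)λ + (0) = 0
λ = (-3 ± √((-3)² - 4·(0))) / 2 = (-3 ± √9) / 2
Solving: λ = -3, 0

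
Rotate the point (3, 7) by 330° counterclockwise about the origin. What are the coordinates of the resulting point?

Rotation matrix for 330°: [[cos 330°, -sin 330°], [sin 330°, cos 330°]] ≈ [[0.866025, 0.500000], [-0.500000, 0.866025]]
[[0.866025, 0.500000], [-0.500000, 0.866025]] × [3, 7]ᵀ ≈ [6.0981, 4.5622]ᵀ
Result: (6.0981, 4.5622)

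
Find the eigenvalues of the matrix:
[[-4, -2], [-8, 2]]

Characteristic equation: det(A - λI) = 0
λ² - (trace)λ + (det) = 0
trace = -4 + 2 = -2, det = (-4)(2) - (-2)(-8) = -24
λ² - (-2)λ + (-24) = 0
λ = (-2 ± √((-2)² - 4·(-24))) / 2 = (-2 ± √100) / 2
Solving: λ = -6, 4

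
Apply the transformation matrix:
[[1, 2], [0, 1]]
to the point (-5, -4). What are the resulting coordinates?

Matrix multiplication:
[[1, 2], [0, 1]] × [-5, -4]ᵀ
= [(1)(-5) + (2)(-4), (0)(-5) + (1)(-4)]ᵀ
= [-13, -4]ᵀ
Result: (-13, -4)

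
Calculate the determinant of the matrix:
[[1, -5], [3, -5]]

For a 2×2 matrix [[a, b], [c, d]], det = ad - bc
det = (1)(-5) - (-5)(3) = -5 - -15 = 10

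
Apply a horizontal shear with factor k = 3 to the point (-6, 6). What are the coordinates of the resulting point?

Shear matrix for horizontal shear with factor k = 3:
[[1, 3], [0, 1]]
Result: (-6, 6) → (12, 6)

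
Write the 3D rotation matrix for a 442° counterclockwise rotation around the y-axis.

Rotation matrix for counterclockwise 442° around y-axis:
cos(442°) = 0.1392, sin(442°) = 0.9903
Result: [[0.1392, 0, 0.9903], [0, 1, 0], [-0.9903, 0, 0.1392]]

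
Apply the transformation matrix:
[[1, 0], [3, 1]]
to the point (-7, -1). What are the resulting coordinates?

Matrix multiplication:
[[1, 0], [3, 1]] × [-7, -1]ᵀ
= [(1)(-7) + (0)(-1), (3)(-7) + (1)(-1)]ᵀ
= [-7, -22]ᵀ
Result: (-7, -22)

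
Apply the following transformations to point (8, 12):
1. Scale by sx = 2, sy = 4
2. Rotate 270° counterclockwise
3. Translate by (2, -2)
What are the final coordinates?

Step 1: Scale → (16, 48)
Step 2: Rotate 270° → (48, -16)
Step 3: Translate → (50, -18)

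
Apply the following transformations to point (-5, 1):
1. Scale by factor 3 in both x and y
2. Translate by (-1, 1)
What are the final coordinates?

Step 1: Scale (-5, 1) by 3 → (-15, 3)
Step 2: Translate by (-1, 1) → (-16, 4)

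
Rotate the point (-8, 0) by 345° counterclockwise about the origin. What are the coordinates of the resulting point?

Rotation matrix for 345°: [[cos 345°, -sin 345°], [sin 345°, cos 345°]] ≈ [[0.965926, 0.258819], [-0.258819, 0.965926]]
[[0.965926, 0.258819], [-0.258819, 0.965926]] × [-8, 0]ᵀ ≈ [-7.7274, 2.0706]ᵀ
Result: (-7.7274, 2.0706)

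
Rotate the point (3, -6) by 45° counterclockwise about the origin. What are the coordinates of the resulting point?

Rotation matrix for 45°: [[cos 45°, -sin 45°], [sin 45°, cos 45°]] ≈ [[0.707107, -0.707107], [0.707107, 0.707107]]
[[0.707107, -0.707107], [0.707107, 0.707107]] × [3, -6]ᵀ ≈ [6.3640, -2.1213]ᵀ
Result: (6.3640, -2.1213)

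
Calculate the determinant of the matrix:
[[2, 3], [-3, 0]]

For a 2×2 matrix [[a, b], [c, d]], det = ad - bc
det = (2)(0) - (3)(-3) = 0 - -9 = 9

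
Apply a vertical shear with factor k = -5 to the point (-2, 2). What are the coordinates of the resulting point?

Shear matrix for vertical shear with factor k = -5:
[[1, 0], [-5, 1]]
Result: (-2, 2) → (-2, 12)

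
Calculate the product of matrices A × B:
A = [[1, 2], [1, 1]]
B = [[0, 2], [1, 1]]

Matrix multiplication:
C[0][0] = 1×0 + 2×1 = 2
C[0][1] = 1×2 + 2×1 = 4
C[1][0] = 1×0 + 1×1 = 1
C[1][1] = 1×2 + 1×1 = 3
Result: [[2, 4], [1, 3]]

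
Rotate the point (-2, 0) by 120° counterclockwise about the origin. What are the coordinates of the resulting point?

Rotation matrix for 120°: [[cos 120°, -sin 120°], [sin 120°, cos 120°]] ≈ [[-0.500000, -0.866025], [0.866025, -0.500000]]
[[-0.500000, -0.866025], [0.866025, -0.500000]] × [-2, 0]ᵀ ≈ [1, -1.7321]ᵀ
Result: (1, -1.7321)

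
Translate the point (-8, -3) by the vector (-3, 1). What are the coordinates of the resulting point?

Translation by (-3, 1) (homogeneous matrix [[1, 0, -3], [0, 1, 1], [0, 0, 1]]):
x' = -8 + -3 = -11
y' = -3 + 1 = -2
Result: (-11, -2)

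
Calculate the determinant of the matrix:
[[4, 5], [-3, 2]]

For a 2×2 matrix [[a, b], [c, d]], det = ad - bc
det = (4)(2) - (5)(-3) = 8 - -15 = 23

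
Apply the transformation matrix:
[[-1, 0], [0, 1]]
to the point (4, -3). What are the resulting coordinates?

Matrix multiplication:
[[-1, 0], [0, 1]] × [4, -3]ᵀ
= [(-1)(4) + (0)(-3), (0)(4) + (1)(-3)]ᵀ
= [-4, -3]ᵀ
Result: (-4, -3)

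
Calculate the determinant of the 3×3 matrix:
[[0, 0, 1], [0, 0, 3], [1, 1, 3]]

Expansion along first row:
det = 0·det([[0,3],[1,3]]) - 0·det([[0,3],[1,3]]) + 1·det([[0,0],[1,1]])
    = 0·(0·3 - 3·1) - 0·(0·3 - 3·1) + 1·(0·1 - 0·1)
    = 0·-3 - 0·-3 + 1·0
    = 0 + 0 + 0 = 0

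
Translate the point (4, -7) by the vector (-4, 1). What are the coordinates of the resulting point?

Translation by (-4, 1) (homogeneous matrix [[1, 0, -4], [0, 1, 1], [0, 0, 1]]):
x' = 4 + -4 = 0
y' = -7 + 1 = -6
Result: (0, -6)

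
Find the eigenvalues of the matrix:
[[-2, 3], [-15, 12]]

Characteristic equation: det(A - λI) = 0
λ² - (trace)λ + (det) = 0
trace = -2 + 12 = 10, det = (-2)(12) - (3)(-15) = 21
λ² - (10)λ + (21) = 0
λ = (10 ± √((10)² - 4·(21))) / 2 = (10 ± √16) / 2
Solving: λ = 3, 7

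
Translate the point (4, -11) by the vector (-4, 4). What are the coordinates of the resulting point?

Translation by (-4, 4) (homogeneous matrix [[1, 0, -4], [0, 1, 4], [0, 0, 1]]):
x' = 4 + -4 = 0
y' = -11 + 4 = -7
Result: (0, -7)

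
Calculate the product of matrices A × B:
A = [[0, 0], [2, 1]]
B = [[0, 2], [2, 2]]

Matrix multiplication:
C[0][0] = 0×0 + 0×2 = 0
C[0][1] = 0×2 + 0×2 = 0
C[1][0] = 2×0 + 1×2 = 2
C[1][1] = 2×2 + 1×2 = 6
Result: [[0, 0], [2, 6]]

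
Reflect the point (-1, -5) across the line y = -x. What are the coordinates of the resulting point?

Reflection across line y = -x: (-1, -5) → (5, 1)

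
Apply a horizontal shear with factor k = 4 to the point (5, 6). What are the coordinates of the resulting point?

Shear matrix for horizontal shear with factor k = 4:
[[1, 4], [0, 1]]
Result: (5, 6) → (29, 6)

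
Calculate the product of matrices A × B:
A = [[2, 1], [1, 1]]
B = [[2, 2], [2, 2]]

Matrix multiplication:
C[0][0] = 2×2 + 1×2 = 6
C[0][1] = 2×2 + 1×2 = 6
C[1][0] = 1×2 + 1×2 = 4
C[1][1] = 1×2 + 1×2 = 4
Result: [[6, 6], [4, 4]]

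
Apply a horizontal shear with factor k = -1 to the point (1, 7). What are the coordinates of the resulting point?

Shear matrix for horizontal shear with factor k = -1:
[[1, -1], [0, 1]]
Result: (1, 7) → (-6, 7)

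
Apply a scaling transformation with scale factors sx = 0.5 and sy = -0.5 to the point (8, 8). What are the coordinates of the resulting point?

Scaling matrix:
[[0.50, 0], [0, -0.50]]
Result: (8 × 0.5, 8 × -0.5) = (4, -4)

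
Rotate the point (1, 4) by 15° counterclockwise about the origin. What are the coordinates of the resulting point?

Rotation matrix for 15°: [[cos 15°, -sin 15°], [sin 15°, cos 15°]] ≈ [[0.965926, -0.258819], [0.258819, 0.965926]]
[[0.965926, -0.258819], [0.258819, 0.965926]] × [1, 4]ᵀ ≈ [-0.0694, 4.1225]ᵀ
Result: (-0.0694, 4.1225)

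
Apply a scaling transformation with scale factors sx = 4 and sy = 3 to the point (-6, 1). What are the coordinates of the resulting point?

Scaling matrix:
[[4, 0], [0, 3]]
Result: (-6 × 4, 1 × 3) = (-24, 3)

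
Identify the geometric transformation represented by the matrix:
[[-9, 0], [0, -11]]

This matrix represents: non-uniform scaling by sx = -9, sy = -11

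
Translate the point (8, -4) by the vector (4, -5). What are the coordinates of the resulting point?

Translation by (4, -5) (homogeneous matrix [[1, 0, 4], [0, 1, -5], [0, 0, 1]]):
x' = 8 + 4 = 12
y' = -4 + -5 = -9
Result: (12, -9)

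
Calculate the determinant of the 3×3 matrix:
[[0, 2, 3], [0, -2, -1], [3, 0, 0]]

Expansion along first row:
det = 0·det([[-2,-1],[0,0]]) - 2·det([[0,-1],[3,0]]) + 3·det([[0,-2],[3,0]])
    = 0·(-2·0 - -1·0) - 2·(0·0 - -1·3) + 3·(0·0 - -2·3)
    = 0·0 - 2·3 + 3·6
    = 0 + -6 + 18 = 12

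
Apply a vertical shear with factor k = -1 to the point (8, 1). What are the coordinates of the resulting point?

Shear matrix for vertical shear with factor k = -1:
[[1, 0], [-1, 1]]
Result: (8, 1) → (8, -7)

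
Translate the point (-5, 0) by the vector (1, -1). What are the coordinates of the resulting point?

Translation by (1, -1) (homogeneous matrix [[1, 0, 1], [0, 1, -1], [0, 0, 1]]):
x' = -5 + 1 = -4
y' = 0 + -1 = -1
Result: (-4, -1)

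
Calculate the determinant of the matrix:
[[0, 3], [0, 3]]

For a 2×2 matrix [[a, b], [c, d]], det = ad - bc
det = (0)(3) - (3)(0) = 0 - 0 = 0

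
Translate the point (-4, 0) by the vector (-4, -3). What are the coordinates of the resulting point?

Translation by (-4, -3) (homogeneous matrix [[1, 0, -4], [0, 1, -3], [0, 0, 1]]):
x' = -4 + -4 = -8
y' = 0 + -3 = -3
Result: (-8, -3)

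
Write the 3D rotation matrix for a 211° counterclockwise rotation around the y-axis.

Rotation matrix for counterclockwise 211° around y-axis:
cos(211°) = -0.8572, sin(211°) = -0.5150
Result: [[-0.8572, 0, -0.5150], [0, 1, 0], [0.5150, 0, -0.8572]]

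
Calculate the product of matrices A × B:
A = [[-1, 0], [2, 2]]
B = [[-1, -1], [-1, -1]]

Matrix multiplication:
C[0][0] = -1×-1 + 0×-1 = 1
C[0][1] = -1×-1 + 0×-1 = 1
C[1][0] = 2×-1 + 2×-1 = -4
C[1][1] = 2×-1 + 2×-1 = -4
Result: [[1, 1], [-4, -4]]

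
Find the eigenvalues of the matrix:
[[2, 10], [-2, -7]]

Characteristic equation: det(A - λI) = 0
λ² - (trace)λ + (det) = 0
trace = 2 + -7 = -5, det = (2)(-7) - (10)(-2) = 6
λ² - (-5)λ + (6) = 0
λ = (-5 ± √((-5)² - 4·(6))) / 2 = (-5 ± √1) / 2
Solving: λ = -3, -2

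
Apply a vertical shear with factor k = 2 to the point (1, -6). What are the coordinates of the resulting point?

Shear matrix for vertical shear with factor k = 2:
[[1, 0], [2, 1]]
Result: (1, -6) → (1, -4)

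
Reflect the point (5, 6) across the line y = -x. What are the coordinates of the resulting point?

Reflection across line y = -x: (5, 6) → (-6, -5)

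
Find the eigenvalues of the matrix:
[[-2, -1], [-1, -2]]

Characteristic equation: det(A - λI) = 0
λ² - (trace)λ + (det) = 0
trace = -2 + -2 = -4, det = (-2)(-2) - (-1)(-1) = 3
λ² - (-4)λ + (3) = 0
λ = (-4 ± √((-4)² - 4·(3))) / 2 = (-4 ± √4) / 2
Solving: λ = -3, -1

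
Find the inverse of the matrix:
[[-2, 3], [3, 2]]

For [[a,b],[c,d]], inverse = (1/det)·[[d,-b],[-c,a]]
det = (-2)(2) - (3)(3) = -4 - 9 = -13
Inverse = (1/-13)·[[2, -3], [-3, -2]]
= [[-2/13, 3/13], [3/13, 2/13]]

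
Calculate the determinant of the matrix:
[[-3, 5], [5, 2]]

For a 2×2 matrix [[a, b], [c, d]], det = ad - bc
det = (-3)(2) - (5)(5) = -6 - 25 = -31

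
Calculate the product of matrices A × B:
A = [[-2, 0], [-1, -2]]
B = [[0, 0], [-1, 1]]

Matrix multiplication:
C[0][0] = -2×0 + 0×-1 = 0
C[0][1] = -2×0 + 0×1 = 0
C[1][0] = -1×0 + -2×-1 = 2
C[1][1] = -1×0 + -2×1 = -2
Result: [[0, 0], [2, -2]]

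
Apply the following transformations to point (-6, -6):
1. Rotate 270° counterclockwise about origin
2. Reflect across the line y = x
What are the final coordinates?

Step 1: Rotate 270° → (-6, 6)
Step 2: Reflect across line y = x → (6, -6)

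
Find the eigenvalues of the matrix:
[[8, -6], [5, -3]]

Characteristic equation: det(A - λI) = 0
λ² - (trace)λ + (det) = 0
trace = 8 + -3 = 5, det = (8)(-3) - (-6)(5) = 6
λ² - (5)λ + (6) = 0
λ = (5 ± √((5)² - 4·(6))) / 2 = (5 ± √1) / 2
Solving: λ = 2, 3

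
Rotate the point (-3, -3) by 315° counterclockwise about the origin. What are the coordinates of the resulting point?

Rotation matrix for 315°: [[cos 315°, -sin 315°], [sin 315°, cos 315°]] ≈ [[0.707107, 0.707107], [-0.707107, 0.707107]]
[[0.707107, 0.707107], [-0.707107, 0.707107]] × [-3, -3]ᵀ ≈ [-4.2426, 0]ᵀ
Result: (-4.2426, 0)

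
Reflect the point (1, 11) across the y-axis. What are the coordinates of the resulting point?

Reflection across y-axis: (1, 11) → (-1, 11)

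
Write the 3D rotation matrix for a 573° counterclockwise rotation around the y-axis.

Rotation matrix for counterclockwise 573° around y-axis:
cos(573°) = -0.8387, sin(573°) = -0.5446
Result: [[-0.8387, 0, -0.5446], [0, 1, 0], [0.5446, 0, -0.8387]]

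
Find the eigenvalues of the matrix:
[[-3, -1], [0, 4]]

Characteristic equation: det(A - λI) = 0
λ² - (trace)λ + (det) = 0
trace = -3 + 4 = 1, det = (-3)(4) - (-1)(0) = -12
λ² - (1)λ + (-12) = 0
λ = (1 ± √((1)² - 4·(-12))) / 2 = (1 ± √49) / 2
Solving: λ = -3, 4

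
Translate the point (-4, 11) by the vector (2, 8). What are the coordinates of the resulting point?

Translation by (2, 8) (homogeneous matrix [[1, 0, 2], [0, 1, 8], [0, 0, 1]]):
x' = -4 + 2 = -2
y' = 11 + 8 = 19
Result: (-2, 19)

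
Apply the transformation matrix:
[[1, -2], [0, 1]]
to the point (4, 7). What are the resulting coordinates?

Matrix multiplication:
[[1, -2], [0, 1]] × [4, 7]ᵀ
= [(1)(4) + (-2)(7), (0)(4) + (1)(7)]ᵀ
= [-10, 7]ᵀ
Result: (-10, 7)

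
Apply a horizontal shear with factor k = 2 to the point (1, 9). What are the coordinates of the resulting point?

Shear matrix for horizontal shear with factor k = 2:
[[1, 2], [0, 1]]
Result: (1, 9) → (19, 9)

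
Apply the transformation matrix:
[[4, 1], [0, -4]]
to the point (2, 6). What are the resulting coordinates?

Matrix multiplication:
[[4, 1], [0, -4]] × [2, 6]ᵀ
= [(4)(2) + (1)(6), (0)(2) + (-4)(6)]ᵀ
= [14, -24]ᵀ
Result: (14, -24)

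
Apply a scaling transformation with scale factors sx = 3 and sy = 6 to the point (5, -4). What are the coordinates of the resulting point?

Scaling matrix:
[[3, 0], [0, 6]]
Result: (5 × 3, -4 × 6) = (15, -24)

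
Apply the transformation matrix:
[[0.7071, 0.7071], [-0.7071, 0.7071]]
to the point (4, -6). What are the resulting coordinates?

Matrix multiplication:
[[0.7071, 0.7071], [-0.7071, 0.7071]] × [4, -6]ᵀ
= [(0.7071)(4) + (0.7071)(-6), (-0.7071)(4) + (0.7071)(-6)]ᵀ
= [-1.4142, -7.0710]ᵀ
Result: (-1.4142, -7.0710)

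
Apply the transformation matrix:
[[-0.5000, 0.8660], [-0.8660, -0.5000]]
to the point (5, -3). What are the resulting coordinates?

Matrix multiplication:
[[-0.5000, 0.8660], [-0.8660, -0.5000]] × [5, -3]ᵀ
= [(-0.5000)(5) + (0.8660)(-3), (-0.8660)(5) + (-0.5000)(-3)]ᵀ
= [-5.0980, -2.8300]ᵀ
Result: (-5.0980, -2.8300)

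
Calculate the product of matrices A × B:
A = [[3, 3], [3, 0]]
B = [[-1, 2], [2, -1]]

Matrix multiplication:
C[0][0] = 3×-1 + 3×2 = 3
C[0][1] = 3×2 + 3×-1 = 3
C[1][0] = 3×-1 + 0×2 = -3
C[1][1] = 3×2 + 0×-1 = 6
Result: [[3, 3], [-3, 6]]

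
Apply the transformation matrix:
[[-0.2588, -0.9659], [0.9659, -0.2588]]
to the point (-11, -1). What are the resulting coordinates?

Matrix multiplication:
[[-0.2588, -0.9659], [0.9659, -0.2588]] × [-11, -1]ᵀ
= [(-0.2588)(-11) + (-0.9659)(-1), (0.9659)(-11) + (-0.2588)(-1)]ᵀ
= [3.8127, -10.3661]ᵀ
Result: (3.8127, -10.3661)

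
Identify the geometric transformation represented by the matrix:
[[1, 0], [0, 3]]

This matrix represents: non-uniform scaling by sx = 1, sy = 3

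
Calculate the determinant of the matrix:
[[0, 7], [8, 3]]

For a 2×2 matrix [[a, b], [c, d]], det = ad - bc
det = (0)(3) - (7)(8) = 0 - 56 = -56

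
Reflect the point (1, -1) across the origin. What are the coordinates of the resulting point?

Reflection across origin: (1, -1) → (-1, 1)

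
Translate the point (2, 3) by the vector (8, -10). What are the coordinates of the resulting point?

Translation by (8, -10) (homogeneous matrix [[1, 0, 8], [0, 1, -10], [0, 0, 1]]):
x' = 2 + 8 = 10
y' = 3 + -10 = -7
Result: (10, -7)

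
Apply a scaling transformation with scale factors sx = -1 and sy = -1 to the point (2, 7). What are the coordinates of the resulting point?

Scaling matrix:
[[-1, 0], [0, -1]]
Result: (2 × -1, 7 × -1) = (-2, -7)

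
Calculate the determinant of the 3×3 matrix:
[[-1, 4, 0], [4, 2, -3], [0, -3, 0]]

Expansion along first row:
det = -1·det([[2,-3],[-3,0]]) - 4·det([[4,-3],[0,0]]) + 0·det([[4,2],[0,-3]])
    = -1·(2·0 - -3·-3) - 4·(4·0 - -3·0) + 0·(4·-3 - 2·0)
    = -1·-9 - 4·0 + 0·-12
    = 9 + 0 + 0 = 9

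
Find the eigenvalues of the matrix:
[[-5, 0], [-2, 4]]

Characteristic equation: det(A - λI) = 0
λ² - (trace)λ + (det) = 0
trace = -5 + 4 = -1, det = (-5)(4) - (0)(-2) = -20
λ² - (-1)λ + (-20) = 0
λ = (-1 ± √((-1)² - 4·(-20))) / 2 = (-1 ± √81) / 2
Solving: λ = -5, 4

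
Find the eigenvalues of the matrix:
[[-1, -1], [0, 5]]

Characteristic equation: det(A - λI) = 0
λ² - (trace)λ + (det) = 0
trace = -1 + 5 = 4, det = (-1)(5) - (-1)(0) = -5
λ² - (4)λ + (-5) = 0
λ = (4 ± √((4)² - 4·(-5))) / 2 = (4 ± √36) / 2
Solving: λ = -1, 5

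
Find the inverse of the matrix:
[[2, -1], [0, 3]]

For [[a,b],[c,d]], inverse = (1/det)·[[d,-b],[-c,a]]
det = (2)(3) - (-1)(0) = 6 - 0 = 6
Inverse = (1/6)·[[3, 1], [0, 2]]
= [[1/2, 1/6], [0, 1/3]]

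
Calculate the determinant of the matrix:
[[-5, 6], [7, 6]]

For a 2×2 matrix [[a, b], [c, d]], det = ad - bc
det = (-5)(6) - (6)(7) = -30 - 42 = -72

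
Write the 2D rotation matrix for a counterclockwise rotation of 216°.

Rotation matrix formula: [[cos θ, -sin θ], [sin θ, cos θ]]
For θ = 216°:
cos(216°) = -0.8090
sin(216°) = -0.5878
Result: [[-0.8090, 0.5878], [-0.5878, -0.8090]]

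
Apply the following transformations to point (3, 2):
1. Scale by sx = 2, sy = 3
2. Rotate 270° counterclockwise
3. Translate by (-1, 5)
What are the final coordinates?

Step 1: Scale → (6, 6)
Step 2: Rotate 270° → (6, -6)
Step 3: Translate → (5, -1)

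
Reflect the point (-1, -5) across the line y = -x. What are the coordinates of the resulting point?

Reflection across line y = -x: (-1, -5) → (5, 1)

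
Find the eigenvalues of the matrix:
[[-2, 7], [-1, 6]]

Characteristic equation: det(A - λI) = 0
λ² - (trace)λ + (det) = 0
trace = -2 + 6 = 4, det = (-2)(6) - (7)(-1) = -5
λ² - (4)λ + (-5) = 0
λ = (4 ± √((4)² - 4·(-5))) / 2 = (4 ± √36) / 2
Solving: λ = -1, 5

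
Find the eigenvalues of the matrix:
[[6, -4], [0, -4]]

Characteristic equation: det(A - λI) = 0
λ² - (trace)λ + (det) = 0
trace = 6 + -4 = 2, det = (6)(-4) - (-4)(0) = -24
λ² - (2)λ + (-24) = 0
λ = (2 ± √((2)² - 4·(-24))) / 2 = (2 ± √100) / 2
Solving: λ = -4, 6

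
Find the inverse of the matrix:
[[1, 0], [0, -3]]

For [[a,b],[c,d]], inverse = (1/det)·[[d,-b],[-c,a]]
det = (1)(-3) - (0)(0) = -3 - 0 = -3
Inverse = (1/-3)·[[-3, 0], [0, 1]]
= [[1, 0], [0, -1/3]]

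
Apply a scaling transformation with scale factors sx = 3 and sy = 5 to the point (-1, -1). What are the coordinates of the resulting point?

Scaling matrix:
[[3, 0], [0, 5]]
Result: (-1 × 3, -1 × 5) = (-3, -5)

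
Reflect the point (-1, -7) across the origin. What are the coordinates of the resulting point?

Reflection across origin: (-1, -7) → (1, 7)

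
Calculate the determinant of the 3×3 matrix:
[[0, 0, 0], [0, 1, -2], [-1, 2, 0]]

Expansion along first row:
det = 0·det([[1,-2],[2,0]]) - 0·det([[0,-2],[-1,0]]) + 0·det([[0,1],[-1,2]])
    = 0·(1·0 - -2·2) - 0·(0·0 - -2·-1) + 0·(0·2 - 1·-1)
    = 0·4 - 0·-2 + 0·1
    = 0 + 0 + 0 = 0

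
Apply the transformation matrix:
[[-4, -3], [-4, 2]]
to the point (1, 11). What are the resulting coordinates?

Matrix multiplication:
[[-4, -3], [-4, 2]] × [1, 11]ᵀ
= [(-4)(1) + (-3)(11), (-4)(1) + (2)(11)]ᵀ
= [-37, 18]ᵀ
Result: (-37, 18)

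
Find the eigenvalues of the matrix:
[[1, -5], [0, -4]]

Characteristic equation: det(A - λI) = 0
λ² - (trace)λ + (det) = 0
trace = 1 + -4 = -3, det = (1)(-4) - (-5)(0) = -4
λ² - (-3)λ + (-4) = 0
λ = (-3 ± √((-3)² - 4·(-4))) / 2 = (-3 ± √25) / 2
Solving: λ = -4, 1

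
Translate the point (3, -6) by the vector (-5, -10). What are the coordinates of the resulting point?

Translation by (-5, -10) (homogeneous matrix [[1, 0, -5], [0, 1, -10], [0, 0, 1]]):
x' = 3 + -5 = -2
y' = -6 + -10 = -16
Result: (-2, -16)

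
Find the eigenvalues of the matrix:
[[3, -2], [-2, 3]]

Characteristic equation: det(A - λI) = 0
λ² - (trace)λ + (det) = 0
trace = 3 + 3 = 6, det = (3)(3) - (-2)(-2) = 5
λ² - (6)λ + (5) = 0
λ = (6 ± √((6)² - 4·(5))) / 2 = (6 ± √16) / 2
Solving: λ = 1, 5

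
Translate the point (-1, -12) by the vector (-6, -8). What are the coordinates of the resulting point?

Translation by (-6, -8) (homogeneous matrix [[1, 0, -6], [0, 1, -8], [0, 0, 1]]):
x' = -1 + -6 = -7
y' = -12 + -8 = -20
Result: (-7, -20)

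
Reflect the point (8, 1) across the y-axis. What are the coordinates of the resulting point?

Reflection across y-axis: (8, 1) → (-8, 1)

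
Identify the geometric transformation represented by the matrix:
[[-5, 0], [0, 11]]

This matrix represents: non-uniform scaling by sx = -5, sy = 11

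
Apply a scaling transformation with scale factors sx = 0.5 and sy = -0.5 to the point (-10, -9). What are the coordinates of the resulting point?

Scaling matrix:
[[0.50, 0], [0, -0.50]]
Result: (-10 × 0.5, -9 × -0.5) = (-5, 4.5)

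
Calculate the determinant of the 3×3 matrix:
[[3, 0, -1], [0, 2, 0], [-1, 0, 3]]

Expansion along first row:
det = 3·det([[2,0],[0,3]]) - 0·det([[0,0],[-1,3]]) + -1·det([[0,2],[-1,0]])
    = 3·(2·3 - 0·0) - 0·(0·3 - 0·-1) + -1·(0·0 - 2·-1)
    = 3·6 - 0·0 + -1·2
    = 18 + 0 + -2 = 16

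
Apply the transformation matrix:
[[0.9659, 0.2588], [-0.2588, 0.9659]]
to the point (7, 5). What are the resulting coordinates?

Matrix multiplication:
[[0.9659, 0.2588], [-0.2588, 0.9659]] × [7, 5]ᵀ
= [(0.9659)(7) + (0.2588)(5), (-0.2588)(7) + (0.9659)(5)]ᵀ
= [8.0553, 3.0179]ᵀ
Result: (8.0553, 3.0179)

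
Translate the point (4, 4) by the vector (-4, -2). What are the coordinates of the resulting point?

Translation by (-4, -2) (homogeneous matrix [[1, 0, -4], [0, 1, -2], [0, 0, 1]]):
x' = 4 + -4 = 0
y' = 4 + -2 = 2
Result: (0, 2)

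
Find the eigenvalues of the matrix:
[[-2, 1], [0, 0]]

Characteristic equation: det(A - λI) = 0
λ² - (trace)λ + (det) = 0
trace = -2 + 0 = -2, det = (-2)(0) - (1)(0) = 0
λ² - (-2)λ + (0) = 0
λ = (-2 ± √((-2)² - 4·(0))) / 2 = (-2 ± √4) / 2
Solving: λ = -2, 0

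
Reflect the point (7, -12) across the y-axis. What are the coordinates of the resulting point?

Reflection across y-axis: (7, -12) → (-7, -12)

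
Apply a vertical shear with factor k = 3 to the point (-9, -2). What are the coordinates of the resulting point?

Shear matrix for vertical shear with factor k = 3:
[[1, 0], [3, 1]]
Result: (-9, -2) → (-9, -29)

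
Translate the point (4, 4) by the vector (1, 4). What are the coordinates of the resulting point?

Translation by (1, 4) (homogeneous matrix [[1, 0, 1], [0, 1, 4], [0, 0, 1]]):
x' = 4 + 1 = 5
y' = 4 + 4 = 8
Result: (5, 8)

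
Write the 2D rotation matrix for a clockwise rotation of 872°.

Rotation matrix formula: [[cos θ, -sin θ], [sin θ, cos θ]]
A clockwise rotation by 872° is equivalent to a counterclockwise rotation by -872°.
For θ = -872°:
cos(-872°) = -0.8829
sin(-872°) = -0.4695
Result: [[-0.8829, 0.4695], [-0.4695, -0.8829]]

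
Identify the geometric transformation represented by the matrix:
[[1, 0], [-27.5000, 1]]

This matrix represents: vertical shear with factor -27.5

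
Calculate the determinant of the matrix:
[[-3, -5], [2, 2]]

For a 2×2 matrix [[a, b], [c, d]], det = ad - bc
det = (-3)(2) - (-5)(2) = -6 - -10 = 4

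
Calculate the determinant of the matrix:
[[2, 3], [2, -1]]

For a 2×2 matrix [[a, b], [c, d]], det = ad - bc
det = (2)(-1) - (3)(2) = -2 - 6 = -8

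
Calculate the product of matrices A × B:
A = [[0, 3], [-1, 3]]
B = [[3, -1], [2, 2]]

Matrix multiplication:
C[0][0] = 0×3 + 3×2 = 6
C[0][1] = 0×-1 + 3×2 = 6
C[1][0] = -1×3 + 3×2 = 3
C[1][1] = -1×-1 + 3×2 = 7
Result: [[6, 6], [3, 7]]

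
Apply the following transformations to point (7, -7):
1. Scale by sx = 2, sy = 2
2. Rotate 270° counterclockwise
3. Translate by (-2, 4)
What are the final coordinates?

Step 1: Scale → (14, -14)
Step 2: Rotate 270° → (-14, -14)
Step 3: Translate → (-16, -10)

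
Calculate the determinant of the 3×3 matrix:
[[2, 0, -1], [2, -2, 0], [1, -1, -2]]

Expansion along first row:
det = 2·det([[-2,0],[-1,-2]]) - 0·det([[2,0],[1,-2]]) + -1·det([[2,-2],[1,-1]])
    = 2·(-2·-2 - 0·-1) - 0·(2·-2 - 0·1) + -1·(2·-1 - -2·1)
    = 2·4 - 0·-4 + -1·0
    = 8 + 0 + 0 = 8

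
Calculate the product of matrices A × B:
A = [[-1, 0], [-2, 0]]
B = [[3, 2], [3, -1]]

Matrix multiplication:
C[0][0] = -1×3 + 0×3 = -3
C[0][1] = -1×2 + 0×-1 = -2
C[1][0] = -2×3 + 0×3 = -6
C[1][1] = -2×2 + 0×-1 = -4
Result: [[-3, -2], [-6, -4]]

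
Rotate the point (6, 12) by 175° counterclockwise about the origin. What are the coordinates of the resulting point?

Rotation matrix for 175°: [[cos 175°, -sin 175°], [sin 175°, cos 175°]] ≈ [[-0.996195, -0.087156], [0.087156, -0.996195]]
[[-0.996195, -0.087156], [0.087156, -0.996195]] × [6, 12]ᵀ ≈ [-7.0230, -11.4314]ᵀ
Result: (-7.0230, -11.4314)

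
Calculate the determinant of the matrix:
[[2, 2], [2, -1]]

For a 2×2 matrix [[a, b], [c, d]], det = ad - bc
det = (2)(-1) - (2)(2) = -2 - 4 = -6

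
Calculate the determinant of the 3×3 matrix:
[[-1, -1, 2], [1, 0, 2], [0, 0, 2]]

Expansion along first row:
det = -1·det([[0,2],[0,2]]) - -1·det([[1,2],[0,2]]) + 2·det([[1,0],[0,0]])
    = -1·(0·2 - 2·0) - -1·(1·2 - 2·0) + 2·(1·0 - 0·0)
    = -1·0 - -1·2 + 2·0
    = 0 + 2 + 0 = 2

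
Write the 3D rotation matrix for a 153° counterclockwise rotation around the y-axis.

Rotation matrix for counterclockwise 153° around y-axis:
cos(153°) = -0.8910, sin(153°) = 0.4540
Result: [[-0.8910, 0, 0.4540], [0, 1, 0], [-0.4540, 0, -0.8910]]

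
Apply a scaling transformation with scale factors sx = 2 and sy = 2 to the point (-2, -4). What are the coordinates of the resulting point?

Scaling matrix:
[[2, 0], [0, 2]]
Result: (-2 × 2, -4 × 2) = (-4, -8)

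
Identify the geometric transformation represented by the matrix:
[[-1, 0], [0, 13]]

This matrix represents: non-uniform scaling by sx = -1, sy = 13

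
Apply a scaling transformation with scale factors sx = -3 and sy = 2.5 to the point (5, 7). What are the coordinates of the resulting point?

Scaling matrix:
[[-3, 0], [0, 2.50]]
Result: (5 × -3, 7 × 2.5) = (-15, 17.5)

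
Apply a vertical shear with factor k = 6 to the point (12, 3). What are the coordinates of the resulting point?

Shear matrix for vertical shear with factor k = 6:
[[1, 0], [6, 1]]
Result: (12, 3) → (12, 75)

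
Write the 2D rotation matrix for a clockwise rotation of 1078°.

Rotation matrix formula: [[cos θ, -sin θ], [sin θ, cos θ]]
A clockwise rotation by 1078° is equivalent to a counterclockwise rotation by -1078°.
For θ = -1078°:
cos(-1078°) = 0.9994
sin(-1078°) = 0.0349
Result: [[0.9994, -0.0349], [0.0349, 0.9994]]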